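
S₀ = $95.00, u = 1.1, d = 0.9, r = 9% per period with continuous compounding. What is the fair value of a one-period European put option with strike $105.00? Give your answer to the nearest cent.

Risk-neutral probability p = (e^0.09 − 0.9)/(1.1 − 0.9) = 0.1942/0.2000 = 0.9709
Terminal stock prices: S_u = 104.5, S_d = 85.5
Terminal payoffs (K − S): max(0.5, 0) = 0.5, max(19.5, 0) = 19.5
Node 0 (S = 95): V_0 = e^(−0.09)·[0.9709·0.5000 + 0.0291·19.5000] = 0.9628

$0.96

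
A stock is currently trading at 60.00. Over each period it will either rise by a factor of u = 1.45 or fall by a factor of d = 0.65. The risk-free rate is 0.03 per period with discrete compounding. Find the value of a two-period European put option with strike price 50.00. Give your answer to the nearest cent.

Risk-neutral probability p = (1 + 0.03 − 0.65)/(1.45 − 0.65) = 0.3800/0.8000 = 0.4750
Terminal stock prices: S_uu = 126.2, S_ud = 56.55, S_dd = 25.35
Terminal payoffs (K − S): max(-76.15, 0) = 0, max(-6.55, 0) = 0, max(24.65, 0) = 24.65
Node u (S = 87): V_u = 1/1.03·[0.4750·0.0000 + 0.5250·0.0000] = 0.0000
Node d (S = 39): V_d = 1/1.03·[0.4750·0.0000 + 0.5250·24.6500] = 12.5643
Node 0 (S = 60): V_0 = 1/1.03·[0.4750·0.0000 + 0.5250·12.5643] = 6.4041

6.40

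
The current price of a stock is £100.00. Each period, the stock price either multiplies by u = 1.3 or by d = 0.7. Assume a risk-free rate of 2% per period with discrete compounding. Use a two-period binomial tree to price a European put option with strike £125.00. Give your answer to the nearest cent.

£32.18

Risk-neutral probability p = (1 + 0.02 − 0.7)/(1.3 − 0.7) = 0.3200/0.6000 = 0.5333
Terminal stock prices: S_uu = 169, S_ud = 91, S_dd = 49
Terminal payoffs (K − S): max(-44, 0) = 0, max(34, 0) = 34, max(76, 0) = 76
Node u (S = 130): V_u = 1/1.02·[0.5333·0.0000 + 0.4667·34.0000] = 15.5556
Node d (S = 70): V_d = 1/1.02·[0.5333·34.0000 + 0.4667·76.0000] = 52.5490
Node 0 (S = 100): V_0 = 1/1.02·[0.5333·15.5556 + 0.4667·52.5490] = 32.1757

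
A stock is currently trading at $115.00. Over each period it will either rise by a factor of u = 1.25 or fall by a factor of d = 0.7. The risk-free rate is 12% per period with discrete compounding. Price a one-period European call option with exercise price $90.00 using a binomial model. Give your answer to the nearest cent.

$36.65

Risk-neutral probability p = (1 + 0.12 − 0.7)/(1.25 − 0.7) = 0.4200/0.5500 = 0.7636
Terminal stock prices: S_u = 143.8, S_d = 80.5
Terminal payoffs (S − K): max(53.75, 0) = 53.75, max(-9.5, 0) = 0
Node 0 (S = 115): V_0 = 1/1.12·[0.7636·53.7500 + 0.2364·0.0000] = 36.6477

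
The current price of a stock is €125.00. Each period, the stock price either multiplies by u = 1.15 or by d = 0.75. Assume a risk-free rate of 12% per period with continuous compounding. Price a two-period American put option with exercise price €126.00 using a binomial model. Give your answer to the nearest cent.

Risk-neutral probability p = (e^0.12 − 0.75)/(1.15 − 0.75) = 0.3775/0.4000 = 0.9437
Terminal stock prices: S_uu = 165.3, S_ud = 107.8, S_dd = 70.31
Terminal payoffs (K − S): max(-39.31, 0) = 0, max(18.19, 0) = 18.19, max(55.69, 0) = 55.69
Node u (S = 143.8): continuation = e^(−0.12)·[0.9437·0.0000 + 0.0563·18.1875] = 0.9075; exercise value = 0.0000 ≤ continuation, so V_u = 0.9075
Node d (S = 93.75): continuation = e^(−0.12)·[0.9437·18.1875 + 0.0563·55.6875] = 18.0020; exercise value = 32.2500 > continuation, so V_d = 32.2500 (exercise)
Node 0 (S = 125): continuation = e^(−0.12)·[0.9437·0.9075 + 0.0563·32.2500] = 2.3687; exercise value = 1.0000 ≤ continuation, so V_0 = 2.3687

€2.37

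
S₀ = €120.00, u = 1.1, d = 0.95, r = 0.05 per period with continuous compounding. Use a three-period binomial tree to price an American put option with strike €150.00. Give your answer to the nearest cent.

€30.00

Risk-neutral probability p = (e^0.05 − 0.95)/(1.1 − 0.95) = 0.1013/0.1500 = 0.6751
Terminal stock prices: S_uuu = 159.7, S_uud = 137.9, S_udd = 119.1, S_ddd = 102.9
Terminal payoffs (K − S): max(-9.72, 0) = 0, max(12.06, 0) = 12.06, max(30.87, 0) = 30.87, max(47.12, 0) = 47.12
Node uu (S = 145.2): continuation = e^(−0.05)·[0.6751·0.0000 + 0.3249·12.0600] = 3.7267; exercise value = 4.8000 > continuation, so V_uu = 4.8000 (exercise)
Node ud (S = 125.4): continuation = e^(−0.05)·[0.6751·12.0600 + 0.3249·30.8700] = 17.2844; exercise value = 24.6000 > continuation, so V_ud = 24.6000 (exercise)
Node dd (S = 108.3): continuation = e^(−0.05)·[0.6751·30.8700 + 0.3249·47.1150] = 34.3844; exercise value = 41.7000 > continuation, so V_dd = 41.7000 (exercise)
Node u (S = 132): continuation = e^(−0.05)·[0.6751·4.8000 + 0.3249·24.6000] = 10.6844; exercise value = 18.0000 > continuation, so V_u = 18.0000 (exercise)
Node d (S = 114): continuation = e^(−0.05)·[0.6751·24.6000 + 0.3249·41.7000] = 28.6844; exercise value = 36.0000 > continuation, so V_d = 36.0000 (exercise)
Node 0 (S = 120): continuation = e^(−0.05)·[0.6751·18.0000 + 0.3249·36.0000] = 22.6844; exercise value = 30.0000 > continuation, so V_0 = 30.0000 (exercise)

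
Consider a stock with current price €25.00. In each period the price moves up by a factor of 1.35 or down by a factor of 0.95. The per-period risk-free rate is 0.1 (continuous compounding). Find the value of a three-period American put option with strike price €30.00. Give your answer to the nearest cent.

€5.00

Risk-neutral probability p = (e^0.1 − 0.95)/(1.35 − 0.95) = 0.1552/0.4000 = 0.3879
Terminal stock prices: S_uuu = 61.51, S_uud = 43.28, S_udd = 30.46, S_ddd = 21.43
Terminal payoffs (K − S): max(-31.51, 0) = 0, max(-13.28, 0) = 0, max(-0.4594, 0) = 0, max(8.566, 0) = 8.566
Node uu (S = 45.56): continuation = e^(−0.1)·[0.3879·0.0000 + 0.6121·0.0000] = 0.0000; exercise value = 0.0000 ≤ continuation, so V_uu = 0.0000
Node ud (S = 32.06): continuation = e^(−0.1)·[0.3879·0.0000 + 0.6121·0.0000] = 0.0000; exercise value = 0.0000 ≤ continuation, so V_ud = 0.0000
Node dd (S = 22.56): continuation = e^(−0.1)·[0.3879·0.0000 + 0.6121·8.5656] = 4.7439; exercise value = 7.4375 > continuation, so V_dd = 7.4375 (exercise)
Node u (S = 33.75): continuation = e^(−0.1)·[0.3879·0.0000 + 0.6121·0.0000] = 0.0000; exercise value = 0.0000 ≤ continuation, so V_u = 0.0000
Node d (S = 23.75): continuation = e^(−0.1)·[0.3879·0.0000 + 0.6121·7.4375] = 4.1191; exercise value = 6.2500 > continuation, so V_d = 6.2500 (exercise)
Node 0 (S = 25): continuation = e^(−0.1)·[0.3879·0.0000 + 0.6121·6.2500] = 3.4614; exercise value = 5.0000 > continuation, so V_0 = 5.0000 (exercise)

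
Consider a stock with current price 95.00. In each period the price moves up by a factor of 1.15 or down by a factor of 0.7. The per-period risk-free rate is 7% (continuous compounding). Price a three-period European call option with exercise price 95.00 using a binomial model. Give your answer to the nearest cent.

22.75

Risk-neutral probability p = (e^0.07 − 0.7)/(1.15 − 0.7) = 0.3725/0.4500 = 0.8278
Terminal stock prices: S_uuu = 144.5, S_uud = 87.95, S_udd = 53.53, S_ddd = 32.58
Terminal payoffs (S − K): max(49.48, 0) = 49.48, max(-7.054, 0) = 0, max(-41.47, 0) = 0, max(-62.42, 0) = 0
Node uu (S = 125.6): V_uu = e^(−0.07)·[0.8278·49.4831 + 0.1722·0.0000] = 38.1927
Node ud (S = 76.47): V_ud = e^(−0.07)·[0.8278·0.0000 + 0.1722·0.0000] = 0.0000
Node dd (S = 46.55): V_dd = e^(−0.07)·[0.8278·0.0000 + 0.1722·0.0000] = 0.0000
Node u (S = 109.2): V_u = e^(−0.07)·[0.8278·38.1927 + 0.1722·0.0000] = 29.4783
Node d (S = 66.5): V_d = e^(−0.07)·[0.8278·0.0000 + 0.1722·0.0000] = 0.0000
Node 0 (S = 95): V_0 = e^(−0.07)·[0.8278·29.4783 + 0.1722·0.0000] = 22.7523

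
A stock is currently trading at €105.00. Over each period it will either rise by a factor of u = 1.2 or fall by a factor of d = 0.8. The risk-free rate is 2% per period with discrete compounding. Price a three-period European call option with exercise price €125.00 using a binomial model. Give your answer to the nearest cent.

€8.85

Risk-neutral probability p = (1 + 0.02 − 0.8)/(1.2 − 0.8) = 0.2200/0.4000 = 0.5500
Terminal stock prices: S_uuu = 181.4, S_uud = 121, S_udd = 80.64, S_ddd = 53.76
Terminal payoffs (S − K): max(56.44, 0) = 56.44, max(-4.04, 0) = 0, max(-44.36, 0) = 0, max(-71.24, 0) = 0
Node uu (S = 151.2): V_uu = 1/1.02·[0.5500·56.4400 + 0.4500·0.0000] = 30.4333
Node ud (S = 100.8): V_ud = 1/1.02·[0.5500·0.0000 + 0.4500·0.0000] = 0.0000
Node dd (S = 67.2): V_dd = 1/1.02·[0.5500·0.0000 + 0.4500·0.0000] = 0.0000
Node u (S = 126): V_u = 1/1.02·[0.5500·30.4333 + 0.4500·0.0000] = 16.4101
Node d (S = 84): V_d = 1/1.02·[0.5500·0.0000 + 0.4500·0.0000] = 0.0000
Node 0 (S = 105): V_0 = 1/1.02·[0.5500·16.4101 + 0.4500·0.0000] = 8.8486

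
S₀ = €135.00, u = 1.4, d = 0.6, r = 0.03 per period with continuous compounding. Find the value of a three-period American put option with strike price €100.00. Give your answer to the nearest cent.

€17.04

Risk-neutral probability p = (e^0.03 − 0.6)/(1.4 − 0.6) = 0.4305/0.8000 = 0.5381
Terminal stock prices: S_uuu = 370.4, S_uud = 158.8, S_udd = 68.04, S_ddd = 29.16
Terminal payoffs (K − S): max(-270.4, 0) = 0, max(-58.76, 0) = 0, max(31.96, 0) = 31.96, max(70.84, 0) = 70.84
Node uu (S = 264.6): continuation = e^(−0.03)·[0.5381·0.0000 + 0.4619·0.0000] = 0.0000; exercise value = 0.0000 ≤ continuation, so V_uu = 0.0000
Node ud (S = 113.4): continuation = e^(−0.03)·[0.5381·0.0000 + 0.4619·31.9600] = 14.3270; exercise value = 0.0000 ≤ continuation, so V_ud = 14.3270
Node dd (S = 48.6): continuation = e^(−0.03)·[0.5381·31.9600 + 0.4619·70.8400] = 48.4446; exercise value = 51.4000 > continuation, so V_dd = 51.4000 (exercise)
Node u (S = 189): continuation = e^(−0.03)·[0.5381·0.0000 + 0.4619·14.3270] = 6.4225; exercise value = 0.0000 ≤ continuation, so V_u = 6.4225
Node d (S = 81): continuation = e^(−0.03)·[0.5381·14.3270 + 0.4619·51.4000] = 30.5227; exercise value = 19.0000 ≤ continuation, so V_d = 30.5227
Node 0 (S = 135): continuation = e^(−0.03)·[0.5381·6.4225 + 0.4619·30.5227] = 17.0363; exercise value = 0.0000 ≤ continuation, so V_0 = 17.0363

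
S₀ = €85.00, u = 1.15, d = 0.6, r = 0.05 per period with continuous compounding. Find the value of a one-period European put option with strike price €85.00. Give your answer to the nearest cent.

€5.81

Risk-neutral probability p = (e^0.05 − 0.6)/(1.15 − 0.6) = 0.4513/0.5500 = 0.8205
Terminal stock prices: S_u = 97.75, S_d = 51
Terminal payoffs (K − S): max(-12.75, 0) = 0, max(34, 0) = 34
Node 0 (S = 85): V_0 = e^(−0.05)·[0.8205·0.0000 + 0.1795·34.0000] = 5.8056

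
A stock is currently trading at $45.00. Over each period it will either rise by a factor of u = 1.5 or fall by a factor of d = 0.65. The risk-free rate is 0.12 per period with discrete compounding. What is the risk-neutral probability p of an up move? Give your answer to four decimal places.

Risk-neutral probability p = (1 + 0.12 − 0.65)/(1.5 − 0.65) = 0.4700/0.8500 = 0.5529

p = 0.5529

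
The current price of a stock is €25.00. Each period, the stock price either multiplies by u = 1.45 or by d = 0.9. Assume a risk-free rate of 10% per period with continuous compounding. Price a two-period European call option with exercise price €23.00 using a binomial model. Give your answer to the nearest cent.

€7.05

Risk-neutral probability p = (e^0.1 − 0.9)/(1.45 − 0.9) = 0.2052/0.5500 = 0.3730
Terminal stock prices: S_uu = 52.56, S_ud = 32.62, S_dd = 20.25
Terminal payoffs (S − K): max(29.56, 0) = 29.56, max(9.625, 0) = 9.625, max(-2.75, 0) = 0
Node u (S = 36.25): V_u = e^(−0.1)·[0.3730·29.5625 + 0.6270·9.6250] = 15.4387
Node d (S = 22.5): V_d = e^(−0.1)·[0.3730·9.6250 + 0.6270·0.0000] = 3.2488
Node 0 (S = 25): V_0 = e^(−0.1)·[0.3730·15.4387 + 0.6270·3.2488] = 7.0542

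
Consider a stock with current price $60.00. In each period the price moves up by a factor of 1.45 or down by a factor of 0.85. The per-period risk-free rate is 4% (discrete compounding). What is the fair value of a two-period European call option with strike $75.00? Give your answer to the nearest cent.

Risk-neutral probability p = (1 + 0.04 − 0.85)/(1.45 − 0.85) = 0.1900/0.6000 = 0.3167
Terminal stock prices: S_uu = 126.2, S_ud = 73.95, S_dd = 43.35
Terminal payoffs (S − K): max(51.15, 0) = 51.15, max(-1.05, 0) = 0, max(-31.65, 0) = 0
Node u (S = 87): V_u = 1/1.04·[0.3167·51.1500 + 0.6833·0.0000] = 15.5745
Node d (S = 51): V_d = 1/1.04·[0.3167·0.0000 + 0.6833·0.0000] = 0.0000
Node 0 (S = 60): V_0 = 1/1.04·[0.3167·15.5745 + 0.6833·0.0000] = 4.7422

$4.74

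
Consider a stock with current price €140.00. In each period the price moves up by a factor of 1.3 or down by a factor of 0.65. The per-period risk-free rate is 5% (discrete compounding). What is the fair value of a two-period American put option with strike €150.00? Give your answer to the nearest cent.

€28.42

Risk-neutral probability p = (1 + 0.05 − 0.65)/(1.3 − 0.65) = 0.4000/0.6500 = 0.6154
Terminal stock prices: S_uu = 236.6, S_ud = 118.3, S_dd = 59.15
Terminal payoffs (K − S): max(-86.6, 0) = 0, max(31.7, 0) = 31.7, max(90.85, 0) = 90.85
Node u (S = 182): continuation = 1/1.05·[0.6154·0.0000 + 0.3846·31.7000] = 11.6117; exercise value = 0.0000 ≤ continuation, so V_u = 11.6117
Node d (S = 91): continuation = 1/1.05·[0.6154·31.7000 + 0.3846·90.8500] = 51.8571; exercise value = 59.0000 > continuation, so V_d = 59.0000 (exercise)
Node 0 (S = 140): continuation = 1/1.05·[0.6154·11.6117 + 0.3846·59.0000] = 28.4171; exercise value = 10.0000 ≤ continuation, so V_0 = 28.4171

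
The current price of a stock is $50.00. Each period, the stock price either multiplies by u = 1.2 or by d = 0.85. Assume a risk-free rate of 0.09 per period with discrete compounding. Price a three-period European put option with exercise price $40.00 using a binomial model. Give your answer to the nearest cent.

$0.22

Risk-neutral probability p = (1 + 0.09 − 0.85)/(1.2 − 0.85) = 0.2400/0.3500 = 0.6857
Terminal stock prices: S_uuu = 86.4, S_uud = 61.2, S_udd = 43.35, S_ddd = 30.71
Terminal payoffs (K − S): max(-46.4, 0) = 0, max(-21.2, 0) = 0, max(-3.35, 0) = 0, max(9.294, 0) = 9.294
Node uu (S = 72): V_uu = 1/1.09·[0.6857·0.0000 + 0.3143·0.0000] = 0.0000
Node ud (S = 51): V_ud = 1/1.09·[0.6857·0.0000 + 0.3143·0.0000] = 0.0000
Node dd (S = 36.12): V_dd = 1/1.09·[0.6857·0.0000 + 0.3143·9.2938] = 2.6797
Node u (S = 60): V_u = 1/1.09·[0.6857·0.0000 + 0.3143·0.0000] = 0.0000
Node d (S = 42.5): V_d = 1/1.09·[0.6857·0.0000 + 0.3143·2.6797] = 0.7727
Node 0 (S = 50): V_0 = 1/1.09·[0.6857·0.0000 + 0.3143·0.7727] = 0.2228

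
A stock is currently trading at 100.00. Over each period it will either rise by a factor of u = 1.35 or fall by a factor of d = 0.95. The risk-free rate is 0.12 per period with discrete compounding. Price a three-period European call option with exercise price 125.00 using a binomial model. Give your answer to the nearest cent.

Risk-neutral probability p = (1 + 0.12 − 0.95)/(1.35 − 0.95) = 0.1700/0.4000 = 0.4250
Terminal stock prices: S_uuu = 246, S_uud = 173.1, S_udd = 121.8, S_ddd = 85.74
Terminal payoffs (S − K): max(121, 0) = 121, max(48.14, 0) = 48.14, max(-3.163, 0) = 0, max(-39.26, 0) = 0
Node uu (S = 182.3): V_uu = 1/1.12·[0.4250·121.0375 + 0.5750·48.1375] = 70.6429
Node ud (S = 128.2): V_ud = 1/1.12·[0.4250·48.1375 + 0.5750·0.0000] = 18.2665
Node dd (S = 90.25): V_dd = 1/1.12·[0.4250·0.0000 + 0.5750·0.0000] = 0.0000
Node u (S = 135): V_u = 1/1.12·[0.4250·70.6429 + 0.5750·18.2665] = 36.1843
Node d (S = 95): V_d = 1/1.12·[0.4250·18.2665 + 0.5750·0.0000] = 6.9315
Node 0 (S = 100): V_0 = 1/1.12·[0.4250·36.1843 + 0.5750·6.9315] = 17.2892

17.29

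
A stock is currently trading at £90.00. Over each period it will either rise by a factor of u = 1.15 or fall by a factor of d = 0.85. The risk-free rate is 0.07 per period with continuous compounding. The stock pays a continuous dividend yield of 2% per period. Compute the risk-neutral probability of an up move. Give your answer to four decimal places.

p = 0.6709

Per-period risk-free factor R = e^0.07 = 1.0725; dividend-adjusted growth = e^(0.07−0.02) = 1.0513.
Risk-neutral probability p = (1.0513 − 0.85)/(1.15 − 0.85) = 0.2013/0.3000 = 0.6709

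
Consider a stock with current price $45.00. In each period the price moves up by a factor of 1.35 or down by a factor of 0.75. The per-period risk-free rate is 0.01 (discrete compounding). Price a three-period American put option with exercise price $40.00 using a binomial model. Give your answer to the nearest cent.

Risk-neutral probability p = (1 + 0.01 − 0.75)/(1.35 − 0.75) = 0.2600/0.6000 = 0.4333
Terminal stock prices: S_uuu = 110.7, S_uud = 61.51, S_udd = 34.17, S_ddd = 18.98
Terminal payoffs (K − S): max(-70.72, 0) = 0, max(-21.51, 0) = 0, max(5.828, 0) = 5.828, max(21.02, 0) = 21.02
Node uu (S = 82.01): continuation = 1/1.01·[0.4333·0.0000 + 0.5667·0.0000] = 0.0000; exercise value = 0.0000 ≤ continuation, so V_uu = 0.0000
Node ud (S = 45.56): continuation = 1/1.01·[0.4333·0.0000 + 0.5667·5.8281] = 3.2699; exercise value = 0.0000 ≤ continuation, so V_ud = 3.2699
Node dd (S = 25.31): continuation = 1/1.01·[0.4333·5.8281 + 0.5667·21.0156] = 14.2915; exercise value = 14.6875 > continuation, so V_dd = 14.6875 (exercise)
Node u (S = 60.75): continuation = 1/1.01·[0.4333·0.0000 + 0.5667·3.2699] = 1.8346; exercise value = 0.0000 ≤ continuation, so V_u = 1.8346
Node d (S = 33.75): continuation = 1/1.01·[0.4333·3.2699 + 0.5667·14.6875] = 9.6434; exercise value = 6.2500 ≤ continuation, so V_d = 9.6434
Node 0 (S = 45): continuation = 1/1.01·[0.4333·1.8346 + 0.5667·9.6434] = 6.1976; exercise value = 0.0000 ≤ continuation, so V_0 = 6.1976

$6.20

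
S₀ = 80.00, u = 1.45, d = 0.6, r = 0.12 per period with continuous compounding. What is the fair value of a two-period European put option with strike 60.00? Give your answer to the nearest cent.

Risk-neutral probability p = (e^0.12 − 0.6)/(1.45 − 0.6) = 0.5275/0.8500 = 0.6206
Terminal stock prices: S_uu = 168.2, S_ud = 69.6, S_dd = 28.8
Terminal payoffs (K − S): max(-108.2, 0) = 0, max(-9.6, 0) = 0, max(31.2, 0) = 31.2
Node u (S = 116): V_u = e^(−0.12)·[0.6206·0.0000 + 0.3794·0.0000] = 0.0000
Node d (S = 48): V_d = e^(−0.12)·[0.6206·0.0000 + 0.3794·31.2000] = 10.4992
Node 0 (S = 80): V_0 = e^(−0.12)·[0.6206·0.0000 + 0.3794·10.4992] = 3.5331

3.53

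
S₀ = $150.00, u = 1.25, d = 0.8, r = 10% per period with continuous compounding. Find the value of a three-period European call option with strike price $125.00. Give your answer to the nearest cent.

$59.37

Risk-neutral probability p = (e^0.1 − 0.8)/(1.25 − 0.8) = 0.3052/0.4500 = 0.6782
Terminal stock prices: S_uuu = 293, S_uud = 187.5, S_udd = 120, S_ddd = 76.8
Terminal payoffs (S − K): max(168, 0) = 168, max(62.5, 0) = 62.5, max(-5, 0) = 0, max(-48.2, 0) = 0
Node uu (S = 234.4): V_uu = e^(−0.1)·[0.6782·167.9688 + 0.3218·62.5000] = 121.2703
Node ud (S = 150): V_ud = e^(−0.1)·[0.6782·62.5000 + 0.3218·0.0000] = 38.3514
Node dd (S = 96): V_dd = e^(−0.1)·[0.6782·0.0000 + 0.3218·0.0000] = 0.0000
Node u (S = 187.5): V_u = e^(−0.1)·[0.6782·121.2703 + 0.3218·38.3514] = 85.5827
Node d (S = 120): V_d = e^(−0.1)·[0.6782·38.3514 + 0.3218·0.0000] = 23.5333
Node 0 (S = 150): V_0 = e^(−0.1)·[0.6782·85.5827 + 0.3218·23.5333] = 59.3687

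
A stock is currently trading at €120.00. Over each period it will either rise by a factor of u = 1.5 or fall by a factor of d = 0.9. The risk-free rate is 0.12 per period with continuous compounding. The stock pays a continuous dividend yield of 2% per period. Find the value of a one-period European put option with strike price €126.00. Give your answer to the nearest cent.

Per-period risk-free factor R = e^0.12 = 1.1275; dividend-adjusted growth = e^(0.12−0.02) = 1.1052.
Risk-neutral probability p = (1.1052 − 0.9)/(1.5 − 0.9) = 0.2052/0.6000 = 0.3420
Terminal stock prices: S_u = 180, S_d = 108
Terminal payoffs (K − S): max(-54, 0) = 0, max(18, 0) = 18
Node 0 (S = 120): V_0 = e^(−0.12)·[0.3420·0.0000 + 0.6580·18.0000] = 10.5055

€10.51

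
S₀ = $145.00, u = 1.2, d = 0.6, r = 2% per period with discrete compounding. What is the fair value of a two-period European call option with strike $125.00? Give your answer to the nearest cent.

Risk-neutral probability p = (1 + 0.02 − 0.6)/(1.2 − 0.6) = 0.4200/0.6000 = 0.7000
Terminal stock prices: S_uu = 208.8, S_ud = 104.4, S_dd = 52.2
Terminal payoffs (S − K): max(83.8, 0) = 83.8, max(-20.6, 0) = 0, max(-72.8, 0) = 0
Node u (S = 174): V_u = 1/1.02·[0.7000·83.8000 + 0.3000·0.0000] = 57.5098
Node d (S = 87): V_d = 1/1.02·[0.7000·0.0000 + 0.3000·0.0000] = 0.0000
Node 0 (S = 145): V_0 = 1/1.02·[0.7000·57.5098 + 0.3000·0.0000] = 39.4675

$39.47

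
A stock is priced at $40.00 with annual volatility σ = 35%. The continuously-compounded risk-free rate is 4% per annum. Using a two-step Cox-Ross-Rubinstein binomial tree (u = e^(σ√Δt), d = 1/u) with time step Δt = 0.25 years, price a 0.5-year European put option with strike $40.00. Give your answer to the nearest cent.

CRR parameters: u = e^(σ√Δt) = e^(0.35·√0.25) = 1.1912, d = 1/u = 0.8395
Per-period rate: rΔt = 0.04·0.25 = 0.01, so R = e^0.01 = 1.0101
Risk-neutral probability p = (e^0.01 − 0.8395)/(1.1912 − 0.8395) = 0.1706/0.3518 = 0.4849
Terminal stock prices: S_uu = 56.76, S_ud = 40, S_dd = 28.19
Terminal payoffs (K − S): max(-16.76, 0) = 0, max(0, 0) = 0, max(11.81, 0) = 11.81
Node u (S = 47.65): V_u = e^(−0.01)·[0.4849·0.0000 + 0.5151·0.0000] = 0.0000
Node d (S = 33.58): V_d = e^(−0.01)·[0.4849·0.0000 + 0.5151·11.8125] = 6.0237
Node 0 (S = 40): V_0 = e^(−0.01)·[0.4849·0.0000 + 0.5151·6.0237] = 3.0718

$3.07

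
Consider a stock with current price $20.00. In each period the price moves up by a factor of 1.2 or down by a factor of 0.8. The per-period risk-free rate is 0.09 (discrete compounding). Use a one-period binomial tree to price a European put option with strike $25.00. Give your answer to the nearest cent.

$2.94

Risk-neutral probability p = (1 + 0.09 − 0.8)/(1.2 − 0.8) = 0.2900/0.4000 = 0.7250
Terminal stock prices: S_u = 24, S_d = 16
Terminal payoffs (K − S): max(1, 0) = 1, max(9, 0) = 9
Node 0 (S = 20): V_0 = 1/1.09·[0.7250·1.0000 + 0.2750·9.0000] = 2.9358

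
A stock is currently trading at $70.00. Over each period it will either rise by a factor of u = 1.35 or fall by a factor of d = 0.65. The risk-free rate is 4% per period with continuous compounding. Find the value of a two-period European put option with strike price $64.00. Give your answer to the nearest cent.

$7.37

Risk-neutral probability p = (e^0.04 − 0.65)/(1.35 − 0.65) = 0.3908/0.7000 = 0.5583
Terminal stock prices: S_uu = 127.6, S_ud = 61.43, S_dd = 29.58
Terminal payoffs (K − S): max(-63.58, 0) = 0, max(2.575, 0) = 2.575, max(34.42, 0) = 34.42
Node u (S = 94.5): V_u = e^(−0.04)·[0.5583·0.0000 + 0.4417·2.5750] = 1.0928
Node d (S = 45.5): V_d = e^(−0.04)·[0.5583·2.5750 + 0.4417·34.4250] = 15.9905
Node 0 (S = 70): V_0 = e^(−0.04)·[0.5583·1.0928 + 0.4417·15.9905] = 7.3722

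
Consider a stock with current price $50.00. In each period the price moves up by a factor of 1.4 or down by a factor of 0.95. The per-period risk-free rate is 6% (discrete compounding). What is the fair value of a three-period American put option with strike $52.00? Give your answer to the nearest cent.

Risk-neutral probability p = (1 + 0.06 − 0.95)/(1.4 − 0.95) = 0.1100/0.4500 = 0.2444
Terminal stock prices: S_uuu = 137.2, S_uud = 93.1, S_udd = 63.17, S_ddd = 42.87
Terminal payoffs (K − S): max(-85.2, 0) = 0, max(-41.1, 0) = 0, max(-11.17, 0) = 0, max(9.131, 0) = 9.131
Node uu (S = 98): continuation = 1/1.06·[0.2444·0.0000 + 0.7556·0.0000] = 0.0000; exercise value = 0.0000 ≤ continuation, so V_uu = 0.0000
Node ud (S = 66.5): continuation = 1/1.06·[0.2444·0.0000 + 0.7556·0.0000] = 0.0000; exercise value = 0.0000 ≤ continuation, so V_ud = 0.0000
Node dd (S = 45.12): continuation = 1/1.06·[0.2444·0.0000 + 0.7556·9.1313] = 6.5086; exercise value = 6.8750 > continuation, so V_dd = 6.8750 (exercise)
Node u (S = 70): continuation = 1/1.06·[0.2444·0.0000 + 0.7556·0.0000] = 0.0000; exercise value = 0.0000 ≤ continuation, so V_u = 0.0000
Node d (S = 47.5): continuation = 1/1.06·[0.2444·0.0000 + 0.7556·6.8750] = 4.9004; exercise value = 4.5000 ≤ continuation, so V_d = 4.9004
Node 0 (S = 50): continuation = 1/1.06·[0.2444·0.0000 + 0.7556·4.9004] = 3.4930; exercise value = 2.0000 ≤ continuation, so V_0 = 3.4930

$3.49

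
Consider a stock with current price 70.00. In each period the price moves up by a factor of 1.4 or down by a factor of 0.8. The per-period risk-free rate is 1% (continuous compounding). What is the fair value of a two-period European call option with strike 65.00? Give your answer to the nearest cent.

14.65

Risk-neutral probability p = (e^0.01 − 0.8)/(1.4 − 0.8) = 0.2101/0.6000 = 0.3501
Terminal stock prices: S_uu = 137.2, S_ud = 78.4, S_dd = 44.8
Terminal payoffs (S − K): max(72.2, 0) = 72.2, max(13.4, 0) = 13.4, max(-20.2, 0) = 0
Node u (S = 98): V_u = e^(−0.01)·[0.3501·72.2000 + 0.6499·13.4000] = 33.6468
Node d (S = 56): V_d = e^(−0.01)·[0.3501·13.4000 + 0.6499·0.0000] = 4.6444
Node 0 (S = 70): V_0 = e^(−0.01)·[0.3501·33.6468 + 0.6499·4.6444] = 14.6504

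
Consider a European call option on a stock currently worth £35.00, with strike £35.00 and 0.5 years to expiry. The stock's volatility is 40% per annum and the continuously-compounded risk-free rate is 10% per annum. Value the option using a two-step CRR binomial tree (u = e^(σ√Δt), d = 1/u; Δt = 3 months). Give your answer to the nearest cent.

£4.31

CRR parameters: u = e^(σ√Δt) = e^(0.4·√0.25) = 1.2214, d = 1/u = 0.8187
Per-period rate: rΔt = 0.1·0.25 = 0.025, so R = e^0.025 = 1.0253
Risk-neutral probability p = (e^0.025 − 0.8187)/(1.2214 − 0.8187) = 0.2066/0.4027 = 0.5130
Terminal stock prices: S_uu = 52.21, S_ud = 35, S_dd = 23.46
Terminal payoffs (S − K): max(17.21, 0) = 17.21, max(0, 0) = 0, max(-11.54, 0) = 0
Node u (S = 42.75): V_u = e^(−0.025)·[0.5130·17.2139 + 0.4870·0.0000] = 8.6132
Node d (S = 28.66): V_d = e^(−0.025)·[0.5130·0.0000 + 0.4870·0.0000] = 0.0000
Node 0 (S = 35): V_0 = e^(−0.025)·[0.5130·8.6132 + 0.4870·0.0000] = 4.3098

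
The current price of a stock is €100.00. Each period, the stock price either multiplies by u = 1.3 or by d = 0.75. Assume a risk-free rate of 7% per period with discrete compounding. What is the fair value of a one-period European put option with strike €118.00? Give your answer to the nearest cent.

€16.81

Risk-neutral probability p = (1 + 0.07 − 0.75)/(1.3 − 0.75) = 0.3200/0.5500 = 0.5818
Terminal stock prices: S_u = 130, S_d = 75
Terminal payoffs (K − S): max(-12, 0) = 0, max(43, 0) = 43
Node 0 (S = 100): V_0 = 1/1.07·[0.5818·0.0000 + 0.4182·43.0000] = 16.8054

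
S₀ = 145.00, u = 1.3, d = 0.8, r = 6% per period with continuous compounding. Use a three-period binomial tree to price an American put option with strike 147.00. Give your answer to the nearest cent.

Risk-neutral probability p = (e^0.06 − 0.8)/(1.3 − 0.8) = 0.2618/0.5000 = 0.5237
Terminal stock prices: S_uuu = 318.6, S_uud = 196, S_udd = 120.6, S_ddd = 74.24
Terminal payoffs (K − S): max(-171.6, 0) = 0, max(-49.04, 0) = 0, max(26.36, 0) = 26.36, max(72.76, 0) = 72.76
Node uu (S = 245.1): continuation = e^(−0.06)·[0.5237·0.0000 + 0.4763·0.0000] = 0.0000; exercise value = 0.0000 ≤ continuation, so V_uu = 0.0000
Node ud (S = 150.8): continuation = e^(−0.06)·[0.5237·0.0000 + 0.4763·26.3600] = 11.8248; exercise value = 0.0000 ≤ continuation, so V_ud = 11.8248
Node dd (S = 92.8): continuation = e^(−0.06)·[0.5237·26.3600 + 0.4763·72.7600] = 45.6394; exercise value = 54.2000 > continuation, so V_dd = 54.2000 (exercise)
Node u (S = 188.5): continuation = e^(−0.06)·[0.5237·0.0000 + 0.4763·11.8248] = 5.3044; exercise value = 0.0000 ≤ continuation, so V_u = 5.3044
Node d (S = 116): continuation = e^(−0.06)·[0.5237·11.8248 + 0.4763·54.2000] = 30.1452; exercise value = 31.0000 > continuation, so V_d = 31.0000 (exercise)
Node 0 (S = 145): continuation = e^(−0.06)·[0.5237·5.3044 + 0.4763·31.0000] = 16.5223; exercise value = 2.0000 ≤ continuation, so V_0 = 16.5223

16.52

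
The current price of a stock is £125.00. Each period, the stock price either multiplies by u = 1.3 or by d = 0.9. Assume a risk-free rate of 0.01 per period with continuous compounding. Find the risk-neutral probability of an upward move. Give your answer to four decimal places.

p = 0.2751

Risk-neutral probability p = (e^0.01 − 0.9)/(1.3 − 0.9) = 0.1101/0.4000 = 0.2751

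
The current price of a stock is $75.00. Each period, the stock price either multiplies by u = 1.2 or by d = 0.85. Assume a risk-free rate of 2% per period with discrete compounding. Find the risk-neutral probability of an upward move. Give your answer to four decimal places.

p = 0.4857

Risk-neutral probability p = (1 + 0.02 − 0.85)/(1.2 − 0.85) = 0.1700/0.3500 = 0.4857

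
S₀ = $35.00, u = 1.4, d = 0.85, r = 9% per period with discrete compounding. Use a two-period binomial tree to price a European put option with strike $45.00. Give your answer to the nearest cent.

Risk-neutral probability p = (1 + 0.09 − 0.85)/(1.4 − 0.85) = 0.2400/0.5500 = 0.4364
Terminal stock prices: S_uu = 68.6, S_ud = 41.65, S_dd = 25.29
Terminal payoffs (K − S): max(-23.6, 0) = 0, max(3.35, 0) = 3.35, max(19.71, 0) = 19.71
Node u (S = 49): V_u = 1/1.09·[0.4364·0.0000 + 0.5636·3.3500] = 1.7323
Node d (S = 29.75): V_d = 1/1.09·[0.4364·3.3500 + 0.5636·19.7125] = 11.5344
Node 0 (S = 35): V_0 = 1/1.09·[0.4364·1.7323 + 0.5636·11.5344] = 6.6579

$6.66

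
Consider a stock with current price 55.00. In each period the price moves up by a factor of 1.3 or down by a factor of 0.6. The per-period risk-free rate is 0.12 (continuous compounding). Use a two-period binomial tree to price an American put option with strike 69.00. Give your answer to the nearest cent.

14.00

Risk-neutral probability p = (e^0.12 − 0.6)/(1.3 − 0.6) = 0.5275/0.7000 = 0.7536
Terminal stock prices: S_uu = 92.95, S_ud = 42.9, S_dd = 19.8
Terminal payoffs (K − S): max(-23.95, 0) = 0, max(26.1, 0) = 26.1, max(49.2, 0) = 49.2
Node u (S = 71.5): continuation = e^(−0.12)·[0.7536·0.0000 + 0.2464·26.1000] = 5.7046; exercise value = 0.0000 ≤ continuation, so V_u = 5.7046
Node d (S = 33): continuation = e^(−0.12)·[0.7536·26.1000 + 0.2464·49.2000] = 28.1975; exercise value = 36.0000 > continuation, so V_d = 36.0000 (exercise)
Node 0 (S = 55): continuation = e^(−0.12)·[0.7536·5.7046 + 0.2464·36.0000] = 11.6811; exercise value = 14.0000 > continuation, so V_0 = 14.0000 (exercise)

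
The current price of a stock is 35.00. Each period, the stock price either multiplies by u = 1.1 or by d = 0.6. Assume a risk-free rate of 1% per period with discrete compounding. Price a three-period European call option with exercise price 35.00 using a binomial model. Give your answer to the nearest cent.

6.20

Risk-neutral probability p = (1 + 0.01 − 0.6)/(1.1 − 0.6) = 0.4100/0.5000 = 0.8200
Terminal stock prices: S_uuu = 46.59, S_uud = 25.41, S_udd = 13.86, S_ddd = 7.56
Terminal payoffs (S − K): max(11.59, 0) = 11.59, max(-9.59, 0) = 0, max(-21.14, 0) = 0, max(-27.44, 0) = 0
Node uu (S = 42.35): V_uu = 1/1.01·[0.8200·11.5850 + 0.1800·0.0000] = 9.4056
Node ud (S = 23.1): V_ud = 1/1.01·[0.8200·0.0000 + 0.1800·0.0000] = 0.0000
Node dd (S = 12.6): V_dd = 1/1.01·[0.8200·0.0000 + 0.1800·0.0000] = 0.0000
Node u (S = 38.5): V_u = 1/1.01·[0.8200·9.4056 + 0.1800·0.0000] = 7.6363
Node d (S = 21): V_d = 1/1.01·[0.8200·0.0000 + 0.1800·0.0000] = 0.0000
Node 0 (S = 35): V_0 = 1/1.01·[0.8200·7.6363 + 0.1800·0.0000] = 6.1997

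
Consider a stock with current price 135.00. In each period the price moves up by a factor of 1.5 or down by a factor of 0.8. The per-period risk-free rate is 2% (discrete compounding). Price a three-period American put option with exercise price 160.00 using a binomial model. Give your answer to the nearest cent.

41.73

Risk-neutral probability p = (1 + 0.02 − 0.8)/(1.5 − 0.8) = 0.2200/0.7000 = 0.3143
Terminal stock prices: S_uuu = 455.6, S_uud = 243, S_udd = 129.6, S_ddd = 69.12
Terminal payoffs (K − S): max(-295.6, 0) = 0, max(-83, 0) = 0, max(30.4, 0) = 30.4, max(90.88, 0) = 90.88
Node uu (S = 303.8): continuation = 1/1.02·[0.3143·0.0000 + 0.6857·0.0000] = 0.0000; exercise value = 0.0000 ≤ continuation, so V_uu = 0.0000
Node ud (S = 162): continuation = 1/1.02·[0.3143·0.0000 + 0.6857·30.4000] = 20.4370; exercise value = 0.0000 ≤ continuation, so V_ud = 20.4370
Node dd (S = 86.4): continuation = 1/1.02·[0.3143·30.4000 + 0.6857·90.8800] = 70.4627; exercise value = 73.6000 > continuation, so V_dd = 73.6000 (exercise)
Node u (S = 202.5): continuation = 1/1.02·[0.3143·0.0000 + 0.6857·20.4370] = 13.7391; exercise value = 0.0000 ≤ continuation, so V_u = 13.7391
Node d (S = 108): continuation = 1/1.02·[0.3143·20.4370 + 0.6857·73.6000] = 55.7761; exercise value = 52.0000 ≤ continuation, so V_d = 55.7761
Node 0 (S = 135): continuation = 1/1.02·[0.3143·13.7391 + 0.6857·55.7761] = 41.7299; exercise value = 25.0000 ≤ continuation, so V_0 = 41.7299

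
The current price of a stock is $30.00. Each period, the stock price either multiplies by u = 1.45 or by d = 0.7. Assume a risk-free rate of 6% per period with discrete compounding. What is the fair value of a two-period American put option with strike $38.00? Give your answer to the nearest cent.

Risk-neutral probability p = (1 + 0.06 − 0.7)/(1.45 − 0.7) = 0.3600/0.7500 = 0.4800
Terminal stock prices: S_uu = 63.08, S_ud = 30.45, S_dd = 14.7
Terminal payoffs (K − S): max(-25.08, 0) = 0, max(7.55, 0) = 7.55, max(23.3, 0) = 23.3
Node u (S = 43.5): continuation = 1/1.06·[0.4800·0.0000 + 0.5200·7.5500] = 3.7038; exercise value = 0.0000 ≤ continuation, so V_u = 3.7038
Node d (S = 21): continuation = 1/1.06·[0.4800·7.5500 + 0.5200·23.3000] = 14.8491; exercise value = 17.0000 > continuation, so V_d = 17.0000 (exercise)
Node 0 (S = 30): continuation = 1/1.06·[0.4800·3.7038 + 0.5200·17.0000] = 10.0168; exercise value = 8.0000 ≤ continuation, so V_0 = 10.0168

$10.02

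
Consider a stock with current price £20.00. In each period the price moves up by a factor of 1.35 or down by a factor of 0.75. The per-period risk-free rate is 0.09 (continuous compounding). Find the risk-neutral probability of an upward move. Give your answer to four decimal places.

Risk-neutral probability p = (e^0.09 − 0.75)/(1.35 − 0.75) = 0.3442/0.6000 = 0.5736

p = 0.5736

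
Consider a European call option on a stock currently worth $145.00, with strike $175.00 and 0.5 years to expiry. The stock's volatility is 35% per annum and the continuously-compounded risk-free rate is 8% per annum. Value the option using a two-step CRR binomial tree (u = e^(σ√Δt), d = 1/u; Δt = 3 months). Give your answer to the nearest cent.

$7.80

CRR parameters: u = e^(σ√Δt) = e^(0.35·√0.25) = 1.1912, d = 1/u = 0.8395
Per-period rate: rΔt = 0.08·0.25 = 0.02, so R = e^0.02 = 1.0202
Risk-neutral probability p = (e^0.02 − 0.8395)/(1.1912 − 0.8395) = 0.1807/0.3518 = 0.5138
Terminal stock prices: S_uu = 205.8, S_ud = 145, S_dd = 102.2
Terminal payoffs (S − K): max(30.76, 0) = 30.76, max(-30, 0) = 0, max(-72.82, 0) = 0
Node u (S = 172.7): V_u = e^(−0.02)·[0.5138·30.7648 + 0.4862·0.0000] = 15.4935
Node d (S = 121.7): V_d = e^(−0.02)·[0.5138·0.0000 + 0.4862·0.0000] = 0.0000
Node 0 (S = 145): V_0 = e^(−0.02)·[0.5138·15.4935 + 0.4862·0.0000] = 7.8027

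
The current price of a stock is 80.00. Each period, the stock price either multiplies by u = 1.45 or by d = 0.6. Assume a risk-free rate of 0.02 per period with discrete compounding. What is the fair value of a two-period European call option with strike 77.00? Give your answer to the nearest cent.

Risk-neutral probability p = (1 + 0.02 − 0.6)/(1.45 − 0.6) = 0.4200/0.8500 = 0.4941
Terminal stock prices: S_uu = 168.2, S_ud = 69.6, S_dd = 28.8
Terminal payoffs (S − K): max(91.2, 0) = 91.2, max(-7.4, 0) = 0, max(-48.2, 0) = 0
Node u (S = 116): V_u = 1/1.02·[0.4941·91.2000 + 0.5059·0.0000] = 44.1799
Node d (S = 48): V_d = 1/1.02·[0.4941·0.0000 + 0.5059·0.0000] = 0.0000
Node 0 (S = 80): V_0 = 1/1.02·[0.4941·44.1799 + 0.5059·0.0000] = 21.4020

21.40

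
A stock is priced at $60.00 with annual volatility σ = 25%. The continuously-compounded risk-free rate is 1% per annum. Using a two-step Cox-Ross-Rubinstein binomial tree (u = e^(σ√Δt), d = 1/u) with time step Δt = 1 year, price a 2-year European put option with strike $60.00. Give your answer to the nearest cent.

CRR parameters: u = e^(σ√Δt) = e^(0.25·√1) = 1.2840, d = 1/u = 0.7788
Per-period rate: rΔt = 0.01·1 = 0.01, so R = e^0.01 = 1.0101
Risk-neutral probability p = (e^0.01 − 0.7788)/(1.2840 − 0.7788) = 0.2312/0.5052 = 0.4577
Terminal stock prices: S_uu = 98.92, S_ud = 60, S_dd = 36.39
Terminal payoffs (K − S): max(-38.92, 0) = 0, max(0, 0) = 0, max(23.61, 0) = 23.61
Node u (S = 77.04): V_u = e^(−0.01)·[0.4577·0.0000 + 0.5423·0.0000] = 0.0000
Node d (S = 46.73): V_d = e^(−0.01)·[0.4577·0.0000 + 0.5423·23.6082] = 12.6749
Node 0 (S = 60): V_0 = e^(−0.01)·[0.4577·0.0000 + 0.5423·12.6749] = 6.8050

$6.81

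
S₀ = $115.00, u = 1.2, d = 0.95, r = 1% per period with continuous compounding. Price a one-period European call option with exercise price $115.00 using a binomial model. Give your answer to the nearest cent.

Risk-neutral probability p = (e^0.01 − 0.95)/(1.2 − 0.95) = 0.0601/0.2500 = 0.2402
Terminal stock prices: S_u = 138, S_d = 109.2
Terminal payoffs (S − K): max(23, 0) = 23, max(-5.75, 0) = 0
Node 0 (S = 115): V_0 = e^(−0.01)·[0.2402·23.0000 + 0.7598·0.0000] = 5.4696

$5.47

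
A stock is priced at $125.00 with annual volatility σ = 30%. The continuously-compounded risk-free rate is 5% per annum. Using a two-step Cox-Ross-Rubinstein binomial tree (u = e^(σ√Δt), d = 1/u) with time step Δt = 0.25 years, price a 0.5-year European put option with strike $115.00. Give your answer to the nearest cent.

CRR parameters: u = e^(σ√Δt) = e^(0.3·√0.25) = 1.1618, d = 1/u = 0.8607
Per-period rate: rΔt = 0.05·0.25 = 0.0125, so R = e^0.0125 = 1.0126
Risk-neutral probability p = (e^0.0125 − 0.8607)/(1.1618 − 0.8607) = 0.1519/0.3011 = 0.5043
Terminal stock prices: S_uu = 168.7, S_ud = 125, S_dd = 92.6
Terminal payoffs (K − S): max(-53.73, 0) = 0, max(-10, 0) = 0, max(22.4, 0) = 22.4
Node u (S = 145.2): V_u = e^(−0.0125)·[0.5043·0.0000 + 0.4957·0.0000] = 0.0000
Node d (S = 107.6): V_d = e^(−0.0125)·[0.5043·0.0000 + 0.4957·22.3977] = 10.9637
Node 0 (S = 125): V_0 = e^(−0.0125)·[0.5043·0.0000 + 0.4957·10.9637] = 5.3668

$5.37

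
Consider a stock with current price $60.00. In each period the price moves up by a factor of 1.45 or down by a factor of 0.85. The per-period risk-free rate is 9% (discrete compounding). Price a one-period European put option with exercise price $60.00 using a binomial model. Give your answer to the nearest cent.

Risk-neutral probability p = (1 + 0.09 − 0.85)/(1.45 − 0.85) = 0.2400/0.6000 = 0.4000
Terminal stock prices: S_u = 87, S_d = 51
Terminal payoffs (K − S): max(-27, 0) = 0, max(9, 0) = 9
Node 0 (S = 60): V_0 = 1/1.09·[0.4000·0.0000 + 0.6000·9.0000] = 4.9541

$4.95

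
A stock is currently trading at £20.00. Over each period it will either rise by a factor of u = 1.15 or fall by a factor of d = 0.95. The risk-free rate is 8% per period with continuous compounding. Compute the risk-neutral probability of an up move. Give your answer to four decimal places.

Risk-neutral probability p = (e^0.08 − 0.95)/(1.15 − 0.95) = 0.1333/0.2000 = 0.6664

p = 0.6664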